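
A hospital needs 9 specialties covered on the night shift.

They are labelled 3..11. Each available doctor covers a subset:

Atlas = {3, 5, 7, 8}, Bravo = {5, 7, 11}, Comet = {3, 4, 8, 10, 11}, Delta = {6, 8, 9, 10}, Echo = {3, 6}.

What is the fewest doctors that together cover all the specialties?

3

Atlas and Comet and Delta together: Atlas ∪ Comet ∪ Delta = {3, 4, 5, 6, 7, 8, 9, 10, 11} — every specialty is covered.
Only Comet contains 4, so Comet is forced; the remaining 4 specialties need at least 2 more doctors (each remaining doctor adds at most 2) — so at least 3 doctors are needed, and 3 is optimal.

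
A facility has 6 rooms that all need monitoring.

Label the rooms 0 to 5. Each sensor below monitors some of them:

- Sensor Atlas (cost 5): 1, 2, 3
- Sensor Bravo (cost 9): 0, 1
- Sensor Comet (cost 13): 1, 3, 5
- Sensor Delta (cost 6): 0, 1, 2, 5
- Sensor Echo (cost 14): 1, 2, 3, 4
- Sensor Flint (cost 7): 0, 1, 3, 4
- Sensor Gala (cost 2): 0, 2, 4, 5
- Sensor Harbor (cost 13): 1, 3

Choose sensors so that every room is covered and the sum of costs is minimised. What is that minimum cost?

7

Atlas, Gala together cover every room (Atlas ∪ Gala = {0, 1, 2, 3, 4, 5}); total cost 5 + 2 = 7.
No covering selection has total cost below 7.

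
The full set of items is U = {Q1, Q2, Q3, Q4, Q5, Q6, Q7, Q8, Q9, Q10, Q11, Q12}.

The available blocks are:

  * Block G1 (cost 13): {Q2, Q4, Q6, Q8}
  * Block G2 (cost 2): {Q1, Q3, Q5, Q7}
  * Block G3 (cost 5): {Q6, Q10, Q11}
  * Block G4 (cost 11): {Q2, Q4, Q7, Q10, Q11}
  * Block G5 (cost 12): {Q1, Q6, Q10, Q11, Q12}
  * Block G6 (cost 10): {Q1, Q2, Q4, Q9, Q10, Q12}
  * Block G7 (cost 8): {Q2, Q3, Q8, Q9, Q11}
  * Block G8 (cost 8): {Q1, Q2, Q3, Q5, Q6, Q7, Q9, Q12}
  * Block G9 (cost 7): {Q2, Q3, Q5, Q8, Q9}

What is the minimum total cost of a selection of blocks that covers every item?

24

G2, G3, G6, G9 together cover every item (G2 ∪ G3 ∪ G6 ∪ G9 = {Q1, Q2, Q3, Q4, Q5, Q6, Q7, Q8, Q9, Q10, Q11, Q12}); total cost 2 + 5 + 10 + 7 = 24.
No covering selection has total cost below 24.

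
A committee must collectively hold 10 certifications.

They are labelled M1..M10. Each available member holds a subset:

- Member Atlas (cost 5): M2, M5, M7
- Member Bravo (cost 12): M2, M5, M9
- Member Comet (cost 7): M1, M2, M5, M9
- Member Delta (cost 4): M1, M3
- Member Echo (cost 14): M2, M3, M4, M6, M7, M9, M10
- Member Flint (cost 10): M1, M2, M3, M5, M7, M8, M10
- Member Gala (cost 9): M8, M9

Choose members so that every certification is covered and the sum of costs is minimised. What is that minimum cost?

24

Echo, Flint together cover every certification (Echo ∪ Flint = {M1, M2, M3, M4, M5, M6, M7, M8, M9, M10}); total cost 14 + 10 = 24.
No covering selection has total cost below 24.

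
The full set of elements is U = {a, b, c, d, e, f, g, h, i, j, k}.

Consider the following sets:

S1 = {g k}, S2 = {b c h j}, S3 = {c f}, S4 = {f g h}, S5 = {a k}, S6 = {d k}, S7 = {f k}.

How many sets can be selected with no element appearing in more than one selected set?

2

S2, S7 are pairwise disjoint (S2={b,c,h,j}; S7={f,k}).
Every remaining set overlaps one of these, and no 3 of the listed sets are pairwise disjoint, so 2 is the maximum.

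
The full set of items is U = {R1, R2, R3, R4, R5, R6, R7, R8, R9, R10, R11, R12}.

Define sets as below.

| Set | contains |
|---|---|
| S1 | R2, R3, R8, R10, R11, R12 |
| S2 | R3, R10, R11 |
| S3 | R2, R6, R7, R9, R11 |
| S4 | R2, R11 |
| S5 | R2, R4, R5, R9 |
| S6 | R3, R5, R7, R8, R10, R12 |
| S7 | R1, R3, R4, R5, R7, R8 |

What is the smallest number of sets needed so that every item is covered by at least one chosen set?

S3, S6, and S7 cover everything between them: the union {R1, R2, R3, R4, R5, R6, R7, R8, R9, R10, R11, R12} is all of U.
Only S7 contains R1, so S7 is forced; the remaining 6 items need at least 2 more sets (each remaining set adds at most 4) — so at least 3 sets are needed, and 3 is optimal.

3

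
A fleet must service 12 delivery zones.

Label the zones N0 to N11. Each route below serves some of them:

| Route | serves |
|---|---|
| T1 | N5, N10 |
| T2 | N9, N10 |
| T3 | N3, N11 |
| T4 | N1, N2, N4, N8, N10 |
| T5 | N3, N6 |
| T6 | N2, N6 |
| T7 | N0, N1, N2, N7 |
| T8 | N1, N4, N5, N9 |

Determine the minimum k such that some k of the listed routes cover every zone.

5

Take {T3, T4, T6, T7, T8}. Their union is {N0, N1, N2, N3, N4, N5, N6, N7, N8, N9, N10, N11}, which is all 12 zones.
Only T4 contains N8, so T4 is forced; the remaining 7 zones need at least 4 more routes (each remaining route adds at most 2) — so at least 5 routes are needed, and 5 is optimal.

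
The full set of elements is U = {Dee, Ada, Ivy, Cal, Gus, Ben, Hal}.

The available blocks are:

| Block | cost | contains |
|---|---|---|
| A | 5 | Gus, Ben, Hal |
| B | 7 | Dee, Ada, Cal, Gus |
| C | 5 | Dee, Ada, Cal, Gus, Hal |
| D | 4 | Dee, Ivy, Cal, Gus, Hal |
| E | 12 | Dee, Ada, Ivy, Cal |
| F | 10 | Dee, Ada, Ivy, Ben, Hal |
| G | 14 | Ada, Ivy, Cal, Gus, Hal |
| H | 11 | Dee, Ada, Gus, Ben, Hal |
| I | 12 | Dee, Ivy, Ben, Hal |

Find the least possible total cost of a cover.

D, F together cover every element (D ∪ F = {Dee, Ada, Ivy, Cal, Gus, Ben, Hal}); total cost 4 + 10 = 14.
No covering selection has total cost below 14.

14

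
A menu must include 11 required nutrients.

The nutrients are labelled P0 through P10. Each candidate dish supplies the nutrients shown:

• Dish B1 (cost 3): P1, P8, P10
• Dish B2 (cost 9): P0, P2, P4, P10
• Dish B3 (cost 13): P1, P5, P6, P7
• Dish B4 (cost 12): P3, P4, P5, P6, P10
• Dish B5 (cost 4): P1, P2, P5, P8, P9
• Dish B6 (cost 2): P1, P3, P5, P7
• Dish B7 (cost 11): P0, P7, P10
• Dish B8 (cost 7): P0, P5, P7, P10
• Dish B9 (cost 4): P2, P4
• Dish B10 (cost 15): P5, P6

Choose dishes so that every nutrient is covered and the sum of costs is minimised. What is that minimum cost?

B4, B5, B8 together cover every nutrient (B4 ∪ B5 ∪ B8 = {P0, P1, P2, P3, P4, P5, P6, P7, P8, P9, P10}); total cost 12 + 4 + 7 = 23.
The greedy pick B6, B5, B1, B9, B8, B4 costs 32; no covering selection beats 23.

23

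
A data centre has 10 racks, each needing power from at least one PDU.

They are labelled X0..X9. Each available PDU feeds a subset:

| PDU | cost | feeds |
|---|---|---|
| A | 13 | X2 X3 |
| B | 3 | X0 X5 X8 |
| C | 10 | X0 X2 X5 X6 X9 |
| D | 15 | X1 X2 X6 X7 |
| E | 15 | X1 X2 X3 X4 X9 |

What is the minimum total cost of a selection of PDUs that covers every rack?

B, D, E together cover every rack (B ∪ D ∪ E = {X0, X1, X2, X3, X4, X5, X6, X7, X8, X9}); total cost 3 + 15 + 15 = 33.
No covering selection has total cost below 33.

33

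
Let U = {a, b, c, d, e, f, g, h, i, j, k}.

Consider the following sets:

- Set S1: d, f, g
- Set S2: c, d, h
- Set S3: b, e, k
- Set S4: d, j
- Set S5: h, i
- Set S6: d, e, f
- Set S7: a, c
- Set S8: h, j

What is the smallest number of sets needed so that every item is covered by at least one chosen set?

5

Take {S1, S3, S4, S5, S7}. Their union is {a, b, c, d, e, f, g, h, i, j, k}, which is all 11 items.
No 4 of the 8 sets cover everything (all 70 combinations miss at least one item), so 5 is optimal.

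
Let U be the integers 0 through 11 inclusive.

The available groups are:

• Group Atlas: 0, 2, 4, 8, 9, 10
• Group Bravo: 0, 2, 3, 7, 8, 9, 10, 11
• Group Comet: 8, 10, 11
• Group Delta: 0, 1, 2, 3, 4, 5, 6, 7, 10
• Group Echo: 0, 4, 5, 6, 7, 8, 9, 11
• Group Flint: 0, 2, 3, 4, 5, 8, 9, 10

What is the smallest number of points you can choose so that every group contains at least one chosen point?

2

Take H = {3, 8}. Each listed group contains at least one of these, so H is a hitting set of size 2.
No single point lies in every group, so at least 2 are needed and 2 is optimal.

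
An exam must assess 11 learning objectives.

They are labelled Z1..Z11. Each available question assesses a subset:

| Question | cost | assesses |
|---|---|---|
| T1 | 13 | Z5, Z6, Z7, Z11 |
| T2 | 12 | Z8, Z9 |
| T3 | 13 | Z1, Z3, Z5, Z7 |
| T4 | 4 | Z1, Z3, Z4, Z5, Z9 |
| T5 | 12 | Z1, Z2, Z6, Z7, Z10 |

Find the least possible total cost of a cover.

41

T1, T2, T4, T5 together cover every objective (T1 ∪ T2 ∪ T4 ∪ T5 = {Z1, Z2, Z3, Z4, Z5, Z6, Z7, Z8, Z9, Z10, Z11}); total cost 13 + 12 + 4 + 12 = 41.
No covering selection has total cost below 41.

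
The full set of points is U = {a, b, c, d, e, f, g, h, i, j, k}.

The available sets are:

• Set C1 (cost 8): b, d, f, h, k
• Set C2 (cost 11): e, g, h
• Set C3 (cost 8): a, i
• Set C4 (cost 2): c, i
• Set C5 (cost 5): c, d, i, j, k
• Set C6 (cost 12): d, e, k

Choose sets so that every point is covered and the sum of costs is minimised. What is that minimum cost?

C1, C2, C3, C5 together cover every point (C1 ∪ C2 ∪ C3 ∪ C5 = {a, b, c, d, e, f, g, h, i, j, k}); total cost 8 + 11 + 8 + 5 = 32.
The greedy pick C4, C1, C5, C2, C3 costs 34; no covering selection beats 32.

32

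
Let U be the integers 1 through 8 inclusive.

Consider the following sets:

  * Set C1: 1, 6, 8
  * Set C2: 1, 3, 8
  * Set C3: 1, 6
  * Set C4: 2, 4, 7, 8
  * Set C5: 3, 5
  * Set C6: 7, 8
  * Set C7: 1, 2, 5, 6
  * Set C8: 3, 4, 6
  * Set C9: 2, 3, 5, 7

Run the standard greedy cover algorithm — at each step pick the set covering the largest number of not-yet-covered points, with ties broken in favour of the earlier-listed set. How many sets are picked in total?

Greedy: pick C4 (covers 4 new) → pick C7 (covers 3 new) → pick C2 (covers 1 new). Total picks: 3.

3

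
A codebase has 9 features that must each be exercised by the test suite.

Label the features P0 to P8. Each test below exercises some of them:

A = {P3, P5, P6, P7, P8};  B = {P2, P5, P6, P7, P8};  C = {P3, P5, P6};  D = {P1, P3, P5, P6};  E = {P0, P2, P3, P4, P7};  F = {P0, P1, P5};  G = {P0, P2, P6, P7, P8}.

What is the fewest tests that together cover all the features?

3

A and E and F together: A ∪ E ∪ F = {P0, P1, P2, P3, P4, P5, P6, P7, P8} — every feature is covered.
Only E contains P4, so E is forced; the remaining 4 features need at least 2 more tests (each remaining test adds at most 3) — so at least 3 tests are needed, and 3 is optimal.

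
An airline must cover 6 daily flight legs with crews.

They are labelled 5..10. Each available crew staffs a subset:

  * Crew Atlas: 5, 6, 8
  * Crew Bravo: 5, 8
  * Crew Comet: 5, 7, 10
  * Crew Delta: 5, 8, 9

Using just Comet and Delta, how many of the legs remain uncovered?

Union of Comet, Delta = {5, 7, 8, 9, 10}.
Not covered: 6 — 1 leg.

1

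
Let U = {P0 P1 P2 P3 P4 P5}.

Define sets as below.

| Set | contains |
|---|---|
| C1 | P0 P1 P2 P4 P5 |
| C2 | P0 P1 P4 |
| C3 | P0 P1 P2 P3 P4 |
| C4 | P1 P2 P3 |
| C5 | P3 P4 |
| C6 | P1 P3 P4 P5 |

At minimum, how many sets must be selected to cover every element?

2

C1 and C5 together: C1 ∪ C5 = {P0, P1, P2, P3, P4, P5} — every element is covered.
No single set has all 6 elements (the largest, C1, has 5), so 2 is optimal.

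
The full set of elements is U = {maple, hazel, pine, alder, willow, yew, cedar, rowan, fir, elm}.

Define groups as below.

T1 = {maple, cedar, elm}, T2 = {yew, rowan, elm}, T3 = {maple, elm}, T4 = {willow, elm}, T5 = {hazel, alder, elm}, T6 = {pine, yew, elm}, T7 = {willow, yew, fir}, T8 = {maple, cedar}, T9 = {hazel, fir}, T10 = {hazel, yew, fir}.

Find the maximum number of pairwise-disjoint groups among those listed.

3

T5, T7, T8 are pairwise disjoint (T5={hazel,alder,elm}; T7={willow,yew,fir}; T8={maple,cedar}).
Every remaining group overlaps one of these, and no 4 of the listed groups are pairwise disjoint, so 3 is the maximum.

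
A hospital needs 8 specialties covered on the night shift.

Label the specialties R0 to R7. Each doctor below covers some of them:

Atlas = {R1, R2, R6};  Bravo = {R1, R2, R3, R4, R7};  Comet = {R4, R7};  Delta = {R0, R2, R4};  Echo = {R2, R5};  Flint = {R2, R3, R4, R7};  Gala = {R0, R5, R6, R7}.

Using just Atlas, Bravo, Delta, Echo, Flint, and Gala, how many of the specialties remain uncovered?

Union of Atlas, Bravo, Delta, Echo, Flint, Gala = {R0, R1, R2, R3, R4, R5, R6, R7} — that's every specialty, so 0 are uncovered.

0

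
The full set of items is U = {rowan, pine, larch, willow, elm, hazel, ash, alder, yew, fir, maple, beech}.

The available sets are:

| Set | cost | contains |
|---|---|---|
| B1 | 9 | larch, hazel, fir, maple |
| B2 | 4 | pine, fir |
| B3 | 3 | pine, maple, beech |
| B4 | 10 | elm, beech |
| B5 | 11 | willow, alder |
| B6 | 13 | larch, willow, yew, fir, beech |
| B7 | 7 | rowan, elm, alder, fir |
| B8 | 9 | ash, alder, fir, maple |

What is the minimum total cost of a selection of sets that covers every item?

41

B1, B3, B6, B7, B8 together cover every item (B1 ∪ B3 ∪ B6 ∪ B7 ∪ B8 = {rowan, pine, larch, willow, elm, hazel, ash, alder, yew, fir, maple, beech}); total cost 9 + 3 + 13 + 7 + 9 = 41.
No covering selection has total cost below 41.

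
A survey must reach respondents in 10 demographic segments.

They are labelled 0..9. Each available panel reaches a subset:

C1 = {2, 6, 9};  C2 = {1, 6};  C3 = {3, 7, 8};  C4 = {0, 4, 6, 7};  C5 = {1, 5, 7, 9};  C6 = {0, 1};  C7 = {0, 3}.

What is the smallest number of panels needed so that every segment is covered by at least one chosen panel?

Take {C1, C3, C4, C5}. Their union is {0, 1, 2, 3, 4, 5, 6, 7, 8, 9}, which is all 10 segments.
Only C1 contains 2, so C1 is forced; the remaining 7 segments need at least 3 more panels (each remaining panel adds at most 3) — so at least 4 panels are needed, and 4 is optimal.

4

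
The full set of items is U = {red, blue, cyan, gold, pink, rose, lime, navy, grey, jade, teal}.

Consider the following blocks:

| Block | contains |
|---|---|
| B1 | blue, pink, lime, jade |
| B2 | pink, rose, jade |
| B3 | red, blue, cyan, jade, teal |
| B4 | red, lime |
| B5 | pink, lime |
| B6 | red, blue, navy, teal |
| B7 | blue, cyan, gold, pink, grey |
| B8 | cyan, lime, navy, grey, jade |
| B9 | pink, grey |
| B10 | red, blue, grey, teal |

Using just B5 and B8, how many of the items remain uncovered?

5

Union of B5, B8 = {cyan, pink, lime, navy, grey, jade}.
Not covered: red, blue, gold, rose, teal — 5 items.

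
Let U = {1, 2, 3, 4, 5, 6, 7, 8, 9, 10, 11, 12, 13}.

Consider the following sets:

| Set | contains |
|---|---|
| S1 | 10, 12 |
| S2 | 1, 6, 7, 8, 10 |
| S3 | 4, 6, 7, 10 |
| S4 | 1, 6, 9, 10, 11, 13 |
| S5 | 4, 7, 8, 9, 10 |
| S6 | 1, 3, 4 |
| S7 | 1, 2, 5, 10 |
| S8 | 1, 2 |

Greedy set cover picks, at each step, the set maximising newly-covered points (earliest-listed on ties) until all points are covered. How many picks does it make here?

Greedy: pick S4 (covers 6 new) → pick S5 (covers 3 new) → pick S7 (covers 2 new) → pick S1 (covers 1 new) → pick S6 (covers 1 new). Total picks: 5.

5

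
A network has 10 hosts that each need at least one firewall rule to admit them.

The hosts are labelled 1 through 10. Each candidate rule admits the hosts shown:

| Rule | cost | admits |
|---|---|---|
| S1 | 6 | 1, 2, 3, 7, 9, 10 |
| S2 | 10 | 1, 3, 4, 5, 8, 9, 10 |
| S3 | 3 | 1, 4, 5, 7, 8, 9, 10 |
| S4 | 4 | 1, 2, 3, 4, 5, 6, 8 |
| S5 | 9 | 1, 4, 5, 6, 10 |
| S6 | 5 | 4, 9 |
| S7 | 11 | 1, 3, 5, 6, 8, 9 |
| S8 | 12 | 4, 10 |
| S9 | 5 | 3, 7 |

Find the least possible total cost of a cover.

7

S3, S4 together cover every host (S3 ∪ S4 = {1, 2, 3, 4, 5, 6, 7, 8, 9, 10}); total cost 3 + 4 = 7.
No covering selection has total cost below 7.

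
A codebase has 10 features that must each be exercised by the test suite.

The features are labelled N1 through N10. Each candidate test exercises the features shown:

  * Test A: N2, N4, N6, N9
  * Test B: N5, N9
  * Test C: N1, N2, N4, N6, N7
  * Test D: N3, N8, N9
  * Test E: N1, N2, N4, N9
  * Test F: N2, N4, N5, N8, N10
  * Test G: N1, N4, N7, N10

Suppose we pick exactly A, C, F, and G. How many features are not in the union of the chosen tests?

1

Union of A, C, F, G = {N1, N2, N4, N5, N6, N7, N8, N9, N10}.
Not covered: N3 — 1 feature.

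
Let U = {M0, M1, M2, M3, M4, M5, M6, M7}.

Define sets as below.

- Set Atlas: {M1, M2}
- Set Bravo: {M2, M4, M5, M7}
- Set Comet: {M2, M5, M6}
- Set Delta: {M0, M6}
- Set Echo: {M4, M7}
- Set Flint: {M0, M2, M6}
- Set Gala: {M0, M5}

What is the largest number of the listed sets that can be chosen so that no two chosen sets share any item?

3

Atlas, Delta, Echo are pairwise disjoint (Atlas={M1,M2}; Delta={M0,M6}; Echo={M4,M7}).
Every remaining set overlaps one of these, and no 4 of the listed sets are pairwise disjoint, so 3 is the maximum.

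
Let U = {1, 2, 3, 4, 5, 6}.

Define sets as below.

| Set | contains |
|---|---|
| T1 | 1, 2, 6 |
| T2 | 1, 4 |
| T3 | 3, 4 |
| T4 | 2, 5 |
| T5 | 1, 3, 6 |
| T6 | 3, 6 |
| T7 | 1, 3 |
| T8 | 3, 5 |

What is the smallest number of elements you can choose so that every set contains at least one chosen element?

H = {1, 2, 3} meets every set (each contains at least one member of H), and |H| = 3.
The sets T2, T4, T6 are pairwise disjoint, so any hitting set needs a separate element for each — at least 3. Hence 3 is optimal.

3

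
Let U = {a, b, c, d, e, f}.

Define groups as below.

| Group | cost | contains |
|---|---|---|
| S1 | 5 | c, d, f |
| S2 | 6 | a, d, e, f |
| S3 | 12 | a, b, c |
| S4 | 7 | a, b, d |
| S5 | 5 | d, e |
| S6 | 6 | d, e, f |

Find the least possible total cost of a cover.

S1, S4, S5 together cover every item (S1 ∪ S4 ∪ S5 = {a, b, c, d, e, f}); total cost 5 + 7 + 5 = 17.
The greedy pick S2, S1, S4 costs 18; no covering selection beats 17.

17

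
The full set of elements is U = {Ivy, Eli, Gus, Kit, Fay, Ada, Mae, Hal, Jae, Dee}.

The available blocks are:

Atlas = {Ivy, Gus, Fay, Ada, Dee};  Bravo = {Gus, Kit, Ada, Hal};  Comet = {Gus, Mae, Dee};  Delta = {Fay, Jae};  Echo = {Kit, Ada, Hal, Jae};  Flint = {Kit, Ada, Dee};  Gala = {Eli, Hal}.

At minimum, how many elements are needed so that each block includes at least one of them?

3

H = {Fay, Hal, Dee} meets every block (each contains at least one member of H), and |H| = 3.
The blocks Delta, Flint, Gala are pairwise disjoint, so any hitting set needs a separate element for each — at least 3. Hence 3 is optimal.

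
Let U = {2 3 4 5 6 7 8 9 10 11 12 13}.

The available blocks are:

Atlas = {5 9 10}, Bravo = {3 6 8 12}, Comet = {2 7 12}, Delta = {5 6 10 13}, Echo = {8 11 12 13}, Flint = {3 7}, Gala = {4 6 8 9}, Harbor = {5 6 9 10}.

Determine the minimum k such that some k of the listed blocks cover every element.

Atlas, Bravo, Comet, Echo, and Gala cover everything between them: the union {2, 3, 4, 5, 6, 7, 8, 9, 10, 11, 12, 13} is all of U.
No 4 of the 8 blocks cover everything (all 70 combinations miss at least one element), so 5 is optimal.

5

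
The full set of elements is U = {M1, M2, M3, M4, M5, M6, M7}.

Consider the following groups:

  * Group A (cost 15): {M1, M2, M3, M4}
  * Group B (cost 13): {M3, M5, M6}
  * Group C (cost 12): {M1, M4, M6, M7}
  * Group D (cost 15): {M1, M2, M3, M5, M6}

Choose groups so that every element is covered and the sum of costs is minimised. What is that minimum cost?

27

C, D together cover every element (C ∪ D = {M1, M2, M3, M4, M5, M6, M7}); total cost 12 + 15 = 27.
No covering selection has total cost below 27.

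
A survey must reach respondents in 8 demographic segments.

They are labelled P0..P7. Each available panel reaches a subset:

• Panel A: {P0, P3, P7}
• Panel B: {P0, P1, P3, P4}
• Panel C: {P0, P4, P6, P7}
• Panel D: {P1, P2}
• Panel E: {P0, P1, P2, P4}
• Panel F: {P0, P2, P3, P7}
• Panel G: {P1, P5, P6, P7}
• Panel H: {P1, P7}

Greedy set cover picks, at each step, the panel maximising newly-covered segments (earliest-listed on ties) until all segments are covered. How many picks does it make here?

3

Greedy: pick B (covers 4 new) → pick G (covers 3 new) → pick D (covers 1 new). Total picks: 3.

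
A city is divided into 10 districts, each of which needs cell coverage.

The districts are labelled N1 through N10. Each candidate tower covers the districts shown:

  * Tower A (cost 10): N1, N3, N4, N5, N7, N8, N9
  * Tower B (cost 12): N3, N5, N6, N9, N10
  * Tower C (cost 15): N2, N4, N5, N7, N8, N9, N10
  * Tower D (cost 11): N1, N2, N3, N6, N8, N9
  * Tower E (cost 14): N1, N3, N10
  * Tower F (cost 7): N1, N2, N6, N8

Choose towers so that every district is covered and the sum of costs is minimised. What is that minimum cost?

26

C, D together cover every district (C ∪ D = {N1, N2, N3, N4, N5, N6, N7, N8, N9, N10}); total cost 15 + 11 = 26.
The greedy pick A, F, B costs 29; no covering selection beats 26.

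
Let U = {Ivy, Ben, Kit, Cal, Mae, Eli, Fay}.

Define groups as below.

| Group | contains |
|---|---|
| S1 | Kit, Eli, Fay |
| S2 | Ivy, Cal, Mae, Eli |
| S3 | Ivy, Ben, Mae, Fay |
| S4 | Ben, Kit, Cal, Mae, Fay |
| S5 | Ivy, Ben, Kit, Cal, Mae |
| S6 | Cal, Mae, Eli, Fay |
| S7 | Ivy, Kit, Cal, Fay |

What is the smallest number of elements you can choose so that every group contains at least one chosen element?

The 2 elements {Cal, Fay} hit every group.
No single element lies in every group, so at least 2 are needed and 2 is optimal.

2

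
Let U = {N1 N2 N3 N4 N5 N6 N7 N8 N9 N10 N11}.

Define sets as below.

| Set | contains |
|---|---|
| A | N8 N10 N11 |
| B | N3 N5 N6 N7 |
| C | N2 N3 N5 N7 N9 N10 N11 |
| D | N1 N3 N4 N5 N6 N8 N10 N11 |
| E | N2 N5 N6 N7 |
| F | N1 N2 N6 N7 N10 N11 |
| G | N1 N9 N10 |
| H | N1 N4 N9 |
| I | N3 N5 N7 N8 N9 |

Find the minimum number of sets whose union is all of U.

C and D cover everything between them: the union {N1, N2, N3, N4, N5, N6, N7, N8, N9, N10, N11} is all of U.
No single set has all 11 items (the largest, D, has 8), so 2 is optimal.

2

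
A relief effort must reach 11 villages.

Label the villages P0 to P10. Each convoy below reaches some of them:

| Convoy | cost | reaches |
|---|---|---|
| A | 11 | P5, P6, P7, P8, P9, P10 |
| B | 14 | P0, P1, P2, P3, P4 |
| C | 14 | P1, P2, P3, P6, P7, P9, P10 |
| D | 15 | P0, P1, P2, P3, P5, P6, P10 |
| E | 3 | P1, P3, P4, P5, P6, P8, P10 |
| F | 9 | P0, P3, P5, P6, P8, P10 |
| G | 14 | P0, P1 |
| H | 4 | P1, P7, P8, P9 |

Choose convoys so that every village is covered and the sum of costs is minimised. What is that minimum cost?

21

B, E, H together cover every village (B ∪ E ∪ H = {P0, P1, P2, P3, P4, P5, P6, P7, P8, P9, P10}); total cost 14 + 3 + 4 = 21.
No covering selection has total cost below 21.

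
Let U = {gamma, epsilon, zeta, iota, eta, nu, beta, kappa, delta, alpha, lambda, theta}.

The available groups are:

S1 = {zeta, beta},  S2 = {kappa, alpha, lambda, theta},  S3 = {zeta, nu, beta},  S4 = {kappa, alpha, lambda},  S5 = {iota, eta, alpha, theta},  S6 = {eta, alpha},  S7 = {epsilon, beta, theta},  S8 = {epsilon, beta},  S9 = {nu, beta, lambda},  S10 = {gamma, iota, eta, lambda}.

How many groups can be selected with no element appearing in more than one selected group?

2

S1, S5 are pairwise disjoint (S1={zeta,beta}; S5={iota,eta,alpha,theta}).
Every remaining group overlaps one of these, and no 3 of the listed groups are pairwise disjoint, so 2 is the maximum.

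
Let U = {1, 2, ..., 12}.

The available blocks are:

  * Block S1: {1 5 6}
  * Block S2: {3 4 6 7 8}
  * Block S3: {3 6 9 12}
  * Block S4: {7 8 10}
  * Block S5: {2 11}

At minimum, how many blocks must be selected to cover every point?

S1, S2, S3, S4, and S5 cover everything between them: the union {1, 2, 3, 4, 5, 6, 7, 8, 9, 10, 11, 12} is all of U.
Only S2 contains 4, so S2 is forced; the remaining 7 points need at least 4 more blocks (each remaining block adds at most 2) — so at least 5 blocks are needed, and 5 is optimal.

5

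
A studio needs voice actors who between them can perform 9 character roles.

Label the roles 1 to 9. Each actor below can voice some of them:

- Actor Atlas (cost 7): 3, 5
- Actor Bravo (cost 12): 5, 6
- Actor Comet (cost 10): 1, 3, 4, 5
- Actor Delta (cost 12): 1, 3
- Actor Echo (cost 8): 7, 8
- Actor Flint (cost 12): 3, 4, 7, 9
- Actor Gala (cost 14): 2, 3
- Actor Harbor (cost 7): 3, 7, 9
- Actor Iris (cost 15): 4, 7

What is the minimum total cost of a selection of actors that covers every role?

51

Bravo, Comet, Echo, Gala, Harbor together cover every role (Bravo ∪ Comet ∪ Echo ∪ Gala ∪ Harbor = {1, 2, 3, 4, 5, 6, 7, 8, 9}); total cost 12 + 10 + 8 + 14 + 7 = 51.
No covering selection has total cost below 51.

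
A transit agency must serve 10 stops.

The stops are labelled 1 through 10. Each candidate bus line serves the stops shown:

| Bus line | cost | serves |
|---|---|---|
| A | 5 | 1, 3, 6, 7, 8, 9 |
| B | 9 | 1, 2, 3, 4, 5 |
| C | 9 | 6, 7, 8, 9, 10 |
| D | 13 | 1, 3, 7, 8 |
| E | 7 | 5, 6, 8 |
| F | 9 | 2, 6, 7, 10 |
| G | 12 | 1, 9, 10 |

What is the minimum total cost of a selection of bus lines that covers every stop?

18

B, C together cover every stop (B ∪ C = {1, 2, 3, 4, 5, 6, 7, 8, 9, 10}); total cost 9 + 9 = 18.
The greedy pick A, B, C costs 23; no covering selection beats 18.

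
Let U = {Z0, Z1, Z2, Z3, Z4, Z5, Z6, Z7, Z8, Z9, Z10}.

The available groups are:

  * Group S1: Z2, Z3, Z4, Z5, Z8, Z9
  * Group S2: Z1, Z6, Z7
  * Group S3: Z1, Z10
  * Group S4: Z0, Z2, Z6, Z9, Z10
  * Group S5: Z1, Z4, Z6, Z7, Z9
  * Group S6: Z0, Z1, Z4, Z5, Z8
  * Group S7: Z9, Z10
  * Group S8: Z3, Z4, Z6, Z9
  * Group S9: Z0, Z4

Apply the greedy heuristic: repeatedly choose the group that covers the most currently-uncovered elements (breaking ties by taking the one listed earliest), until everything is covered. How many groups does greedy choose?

3

Greedy: pick S1 (covers 6 new) → pick S2 (covers 3 new) → pick S4 (covers 2 new). Total picks: 3.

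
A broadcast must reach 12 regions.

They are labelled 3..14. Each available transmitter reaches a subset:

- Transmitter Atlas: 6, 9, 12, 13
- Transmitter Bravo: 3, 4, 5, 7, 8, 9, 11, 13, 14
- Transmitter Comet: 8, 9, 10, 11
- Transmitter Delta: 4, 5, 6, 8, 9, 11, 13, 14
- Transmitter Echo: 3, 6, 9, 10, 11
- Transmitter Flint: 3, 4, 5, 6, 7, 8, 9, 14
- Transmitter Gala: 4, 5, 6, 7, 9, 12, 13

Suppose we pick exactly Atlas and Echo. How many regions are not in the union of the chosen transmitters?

Union of Atlas, Echo = {3, 6, 9, 10, 11, 12, 13}.
Not covered: 4, 5, 7, 8, 14 — 5 regions.

5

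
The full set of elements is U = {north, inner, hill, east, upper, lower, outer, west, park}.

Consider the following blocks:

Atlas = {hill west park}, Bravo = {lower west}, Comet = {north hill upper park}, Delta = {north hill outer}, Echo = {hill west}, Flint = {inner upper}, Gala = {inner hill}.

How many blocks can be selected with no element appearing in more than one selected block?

3

Bravo, Delta, Flint are pairwise disjoint (Bravo={lower,west}; Delta={north,hill,outer}; Flint={inner,upper}).
Every remaining block overlaps one of these, and no 4 of the listed blocks are pairwise disjoint, so 3 is the maximum.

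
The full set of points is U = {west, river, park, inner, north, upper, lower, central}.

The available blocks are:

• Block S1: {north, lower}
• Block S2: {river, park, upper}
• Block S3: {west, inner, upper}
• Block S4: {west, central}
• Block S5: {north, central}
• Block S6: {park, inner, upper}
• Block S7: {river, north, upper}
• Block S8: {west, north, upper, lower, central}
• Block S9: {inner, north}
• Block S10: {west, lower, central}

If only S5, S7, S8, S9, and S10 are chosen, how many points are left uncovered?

1

Union of S5, S7, S8, S9, S10 = {west, river, inner, north, upper, lower, central}.
Not covered: park — 1 point.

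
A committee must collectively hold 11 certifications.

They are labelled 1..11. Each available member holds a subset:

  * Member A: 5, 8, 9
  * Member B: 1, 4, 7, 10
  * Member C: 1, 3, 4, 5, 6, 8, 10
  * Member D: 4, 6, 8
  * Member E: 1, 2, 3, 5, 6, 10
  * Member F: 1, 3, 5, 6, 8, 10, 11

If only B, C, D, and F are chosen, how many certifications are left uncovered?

2

Union of B, C, D, F = {1, 3, 4, 5, 6, 7, 8, 10, 11}.
Not covered: 2, 9 — 2 certifications.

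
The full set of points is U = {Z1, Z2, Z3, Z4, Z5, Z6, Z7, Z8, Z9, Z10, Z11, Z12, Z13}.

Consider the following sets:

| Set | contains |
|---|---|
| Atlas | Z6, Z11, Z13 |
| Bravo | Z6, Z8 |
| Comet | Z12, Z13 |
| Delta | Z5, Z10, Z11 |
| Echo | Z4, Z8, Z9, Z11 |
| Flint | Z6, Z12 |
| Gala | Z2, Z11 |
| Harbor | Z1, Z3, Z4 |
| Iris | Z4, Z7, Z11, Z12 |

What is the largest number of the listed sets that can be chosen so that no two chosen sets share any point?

Bravo, Comet, Delta, Harbor are pairwise disjoint (Bravo={Z6,Z8}; Comet={Z12,Z13}; Delta={Z5,Z10,Z11}; Harbor={Z1,Z3,Z4}).
Every remaining set overlaps one of these, and no 5 of the listed sets are pairwise disjoint, so 4 is the maximum.

4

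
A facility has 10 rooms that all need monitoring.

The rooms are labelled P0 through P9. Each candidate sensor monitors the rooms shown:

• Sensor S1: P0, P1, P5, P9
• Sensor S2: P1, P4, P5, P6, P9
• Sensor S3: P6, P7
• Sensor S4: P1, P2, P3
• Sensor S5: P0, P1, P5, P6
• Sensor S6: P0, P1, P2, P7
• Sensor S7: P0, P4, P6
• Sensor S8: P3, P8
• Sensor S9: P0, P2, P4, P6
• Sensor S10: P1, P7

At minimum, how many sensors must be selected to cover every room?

S2 and S6 and S8 together: S2 ∪ S6 ∪ S8 = {P0, P1, P2, P3, P4, P5, P6, P7, P8, P9} — every room is covered.
Only S8 contains P8, so S8 is forced; the remaining 8 rooms need at least 2 more sensors (each remaining sensor adds at most 5) — so at least 3 sensors are needed, and 3 is optimal.

3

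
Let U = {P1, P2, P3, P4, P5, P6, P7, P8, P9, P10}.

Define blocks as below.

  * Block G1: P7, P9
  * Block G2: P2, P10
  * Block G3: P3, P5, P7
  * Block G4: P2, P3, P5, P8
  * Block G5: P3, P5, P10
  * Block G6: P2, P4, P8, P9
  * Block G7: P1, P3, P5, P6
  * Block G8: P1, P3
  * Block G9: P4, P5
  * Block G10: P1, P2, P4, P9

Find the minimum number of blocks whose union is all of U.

4

G3, G5, G6, and G7 cover everything between them: the union {P1, P2, P3, P4, P5, P6, P7, P8, P9, P10} is all of U.
No 3 of the 10 blocks cover everything (all 120 combinations miss at least one item), so 4 is optimal.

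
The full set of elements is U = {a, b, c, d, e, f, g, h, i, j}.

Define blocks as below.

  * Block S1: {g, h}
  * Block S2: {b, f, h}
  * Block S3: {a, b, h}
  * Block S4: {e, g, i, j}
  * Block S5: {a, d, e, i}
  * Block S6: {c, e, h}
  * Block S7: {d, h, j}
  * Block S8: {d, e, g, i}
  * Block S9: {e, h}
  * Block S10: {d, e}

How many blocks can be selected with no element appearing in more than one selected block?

S2, S5 are pairwise disjoint (S2={b,f,h}; S5={a,d,e,i}).
Every remaining block overlaps one of these, and no 3 of the listed blocks are pairwise disjoint, so 2 is the maximum.

2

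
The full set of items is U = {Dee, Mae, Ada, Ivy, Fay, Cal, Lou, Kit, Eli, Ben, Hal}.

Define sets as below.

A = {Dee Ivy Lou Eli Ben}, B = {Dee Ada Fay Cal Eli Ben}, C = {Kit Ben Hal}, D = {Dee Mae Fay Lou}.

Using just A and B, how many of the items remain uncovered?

Union of A, B = {Dee, Ada, Ivy, Fay, Cal, Lou, Eli, Ben}.
Not covered: Mae, Kit, Hal — 3 items.

3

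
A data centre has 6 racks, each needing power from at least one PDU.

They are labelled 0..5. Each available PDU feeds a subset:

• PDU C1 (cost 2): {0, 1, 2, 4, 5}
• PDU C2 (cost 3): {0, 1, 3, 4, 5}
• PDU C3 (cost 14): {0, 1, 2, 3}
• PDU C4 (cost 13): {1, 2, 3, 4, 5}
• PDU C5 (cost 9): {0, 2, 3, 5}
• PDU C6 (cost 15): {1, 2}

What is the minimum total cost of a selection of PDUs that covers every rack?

C1, C2 together cover every rack (C1 ∪ C2 = {0, 1, 2, 3, 4, 5}); total cost 2 + 3 = 5.
No covering selection has total cost below 5.

5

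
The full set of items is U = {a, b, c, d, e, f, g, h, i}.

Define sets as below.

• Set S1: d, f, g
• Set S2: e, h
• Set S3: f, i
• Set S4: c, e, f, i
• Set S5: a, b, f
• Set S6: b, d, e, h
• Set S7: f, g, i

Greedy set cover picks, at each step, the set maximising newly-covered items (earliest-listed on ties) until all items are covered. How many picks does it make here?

4

Greedy: pick S4 (covers 4 new) → pick S6 (covers 3 new) → pick S1 (covers 1 new) → pick S5 (covers 1 new). Total picks: 4.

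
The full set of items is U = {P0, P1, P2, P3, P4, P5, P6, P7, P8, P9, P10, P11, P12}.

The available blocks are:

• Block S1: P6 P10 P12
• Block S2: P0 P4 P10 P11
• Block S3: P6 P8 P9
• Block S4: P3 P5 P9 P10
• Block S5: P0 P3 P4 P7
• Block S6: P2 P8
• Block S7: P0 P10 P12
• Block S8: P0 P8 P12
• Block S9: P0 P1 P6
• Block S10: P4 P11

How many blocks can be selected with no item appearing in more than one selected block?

S4, S6, S9, S10 are pairwise disjoint (S4={P3,P5,P9,P10}; S6={P2,P8}; S9={P0,P1,P6}; S10={P4,P11}).
Every remaining block overlaps one of these, and no 5 of the listed blocks are pairwise disjoint, so 4 is the maximum.

4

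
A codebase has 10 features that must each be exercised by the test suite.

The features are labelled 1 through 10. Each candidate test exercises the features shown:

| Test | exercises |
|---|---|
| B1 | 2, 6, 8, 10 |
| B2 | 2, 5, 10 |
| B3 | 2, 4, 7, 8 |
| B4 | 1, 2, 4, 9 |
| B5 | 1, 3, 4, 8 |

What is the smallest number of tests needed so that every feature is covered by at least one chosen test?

B1 and B2 and B3 and B4 and B5 together: B1 ∪ B2 ∪ B3 ∪ B4 ∪ B5 = {1, 2, 3, 4, 5, 6, 7, 8, 9, 10} — every feature is covered.
No 4 of the 5 tests cover everything (all 5 combinations miss at least one feature), so 5 is optimal.

5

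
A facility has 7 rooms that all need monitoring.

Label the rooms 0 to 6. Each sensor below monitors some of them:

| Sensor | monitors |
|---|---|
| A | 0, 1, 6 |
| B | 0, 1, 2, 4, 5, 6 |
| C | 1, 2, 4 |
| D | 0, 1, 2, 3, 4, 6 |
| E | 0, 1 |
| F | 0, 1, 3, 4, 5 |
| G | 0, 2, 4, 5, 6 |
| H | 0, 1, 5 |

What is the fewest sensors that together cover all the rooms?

2

D and F together: D ∪ F = {0, 1, 2, 3, 4, 5, 6} — every room is covered.
No single sensor has all 7 rooms (the largest, B, has 6), so 2 is optimal.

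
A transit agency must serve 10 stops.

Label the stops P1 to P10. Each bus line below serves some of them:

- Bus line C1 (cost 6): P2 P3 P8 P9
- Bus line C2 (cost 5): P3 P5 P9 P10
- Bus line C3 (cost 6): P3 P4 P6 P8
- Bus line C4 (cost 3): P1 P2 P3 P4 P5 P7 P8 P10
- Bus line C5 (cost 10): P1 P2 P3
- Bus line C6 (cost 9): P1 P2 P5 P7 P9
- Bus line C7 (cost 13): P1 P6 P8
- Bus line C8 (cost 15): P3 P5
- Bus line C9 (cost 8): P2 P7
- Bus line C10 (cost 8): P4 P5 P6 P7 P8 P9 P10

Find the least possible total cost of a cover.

11

C4, C10 together cover every stop (C4 ∪ C10 = {P1, P2, P3, P4, P5, P6, P7, P8, P9, P10}); total cost 3 + 8 = 11.
No covering selection has total cost below 11.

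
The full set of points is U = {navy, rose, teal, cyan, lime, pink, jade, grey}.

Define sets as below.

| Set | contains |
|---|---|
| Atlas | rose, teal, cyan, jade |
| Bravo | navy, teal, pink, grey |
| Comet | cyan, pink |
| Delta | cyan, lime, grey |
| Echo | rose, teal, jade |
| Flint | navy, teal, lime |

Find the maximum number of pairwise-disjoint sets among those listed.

2

Comet, Echo are pairwise disjoint (Comet={cyan,pink}; Echo={rose,teal,jade}).
Every remaining set overlaps one of these, and no 3 of the listed sets are pairwise disjoint, so 2 is the maximum.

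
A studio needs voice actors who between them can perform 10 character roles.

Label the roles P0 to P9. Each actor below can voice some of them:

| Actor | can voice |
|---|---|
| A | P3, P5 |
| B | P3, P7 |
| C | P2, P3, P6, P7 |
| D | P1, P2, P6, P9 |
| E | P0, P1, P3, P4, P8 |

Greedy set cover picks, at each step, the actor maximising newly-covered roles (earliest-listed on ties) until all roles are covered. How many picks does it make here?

4

Greedy: pick E (covers 5 new) → pick C (covers 3 new) → pick A (covers 1 new) → pick D (covers 1 new). Total picks: 4.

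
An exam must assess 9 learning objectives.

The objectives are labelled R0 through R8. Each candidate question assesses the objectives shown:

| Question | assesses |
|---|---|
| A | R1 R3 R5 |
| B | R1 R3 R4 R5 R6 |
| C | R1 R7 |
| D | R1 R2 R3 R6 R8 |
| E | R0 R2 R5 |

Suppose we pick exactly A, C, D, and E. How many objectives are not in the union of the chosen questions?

Union of A, C, D, E = {R0, R1, R2, R3, R5, R6, R7, R8}.
Not covered: R4 — 1 objective.

1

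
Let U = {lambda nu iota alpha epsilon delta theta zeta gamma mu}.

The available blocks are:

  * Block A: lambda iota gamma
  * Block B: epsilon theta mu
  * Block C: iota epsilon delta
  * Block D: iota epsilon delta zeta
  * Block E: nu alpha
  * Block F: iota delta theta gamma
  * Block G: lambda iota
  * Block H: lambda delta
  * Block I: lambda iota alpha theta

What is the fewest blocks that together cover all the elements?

4

Take {A, B, D, E}. Their union is {lambda, nu, iota, alpha, epsilon, delta, theta, zeta, gamma, mu}, which is all 10 elements.
Only B contains mu, so B is forced; the remaining 7 elements need at least 3 more blocks (each remaining block adds at most 3) — so at least 4 blocks are needed, and 4 is optimal.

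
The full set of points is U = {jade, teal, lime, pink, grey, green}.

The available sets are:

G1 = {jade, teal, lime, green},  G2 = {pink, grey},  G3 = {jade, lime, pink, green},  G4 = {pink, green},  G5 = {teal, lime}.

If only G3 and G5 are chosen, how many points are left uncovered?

Union of G3, G5 = {jade, teal, lime, pink, green}.
Not covered: grey — 1 point.

1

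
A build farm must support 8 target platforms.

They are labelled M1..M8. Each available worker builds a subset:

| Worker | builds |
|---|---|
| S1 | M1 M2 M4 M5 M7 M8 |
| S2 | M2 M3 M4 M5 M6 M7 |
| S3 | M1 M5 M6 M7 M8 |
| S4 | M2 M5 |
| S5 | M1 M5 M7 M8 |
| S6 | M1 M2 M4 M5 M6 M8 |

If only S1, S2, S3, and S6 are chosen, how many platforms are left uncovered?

0

Union of S1, S2, S3, S6 = {M1, M2, M3, M4, M5, M6, M7, M8} — that's every platform, so 0 are uncovered.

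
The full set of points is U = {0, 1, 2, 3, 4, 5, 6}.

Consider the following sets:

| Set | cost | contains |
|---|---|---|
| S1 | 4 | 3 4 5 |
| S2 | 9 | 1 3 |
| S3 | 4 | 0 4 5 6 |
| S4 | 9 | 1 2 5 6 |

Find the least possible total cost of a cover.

S1, S3, S4 together cover every point (S1 ∪ S3 ∪ S4 = {0, 1, 2, 3, 4, 5, 6}); total cost 4 + 4 + 9 = 17.
No covering selection has total cost below 17.

17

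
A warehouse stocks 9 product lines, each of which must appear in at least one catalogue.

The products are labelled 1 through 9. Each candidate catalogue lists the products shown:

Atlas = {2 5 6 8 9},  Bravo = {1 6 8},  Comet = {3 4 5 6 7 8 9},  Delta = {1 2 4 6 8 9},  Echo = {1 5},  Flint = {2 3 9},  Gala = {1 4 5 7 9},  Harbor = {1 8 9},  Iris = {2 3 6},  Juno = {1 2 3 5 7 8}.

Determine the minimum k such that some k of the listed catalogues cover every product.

Comet and Juno together: Comet ∪ Juno = {1, 2, 3, 4, 5, 6, 7, 8, 9} — every product is covered.
No single catalogue has all 9 products (the largest, Comet, has 7), so 2 is optimal.

2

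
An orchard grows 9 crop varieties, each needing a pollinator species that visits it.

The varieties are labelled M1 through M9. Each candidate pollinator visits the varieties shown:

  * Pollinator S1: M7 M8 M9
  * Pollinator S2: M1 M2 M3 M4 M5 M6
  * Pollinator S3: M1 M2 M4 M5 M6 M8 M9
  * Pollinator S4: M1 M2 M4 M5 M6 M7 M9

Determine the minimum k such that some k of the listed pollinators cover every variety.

2

Take {S1, S2}. Their union is {M1, M2, M3, M4, M5, M6, M7, M8, M9}, which is all 9 varieties.
No single pollinator has all 9 varieties (the largest, S3, has 7), so 2 is optimal.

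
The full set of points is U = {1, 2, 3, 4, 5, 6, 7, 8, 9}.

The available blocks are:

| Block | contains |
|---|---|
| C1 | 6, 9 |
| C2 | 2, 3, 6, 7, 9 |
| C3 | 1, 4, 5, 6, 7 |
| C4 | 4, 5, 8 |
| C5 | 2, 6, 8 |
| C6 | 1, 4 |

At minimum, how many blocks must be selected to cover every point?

3

C2 and C3 and C4 together: C2 ∪ C3 ∪ C4 = {1, 2, 3, 4, 5, 6, 7, 8, 9} — every point is covered.
Only C2 contains 3, so C2 is forced; the remaining 4 points need at least 2 more blocks (each remaining block adds at most 3) — so at least 3 blocks are needed, and 3 is optimal.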